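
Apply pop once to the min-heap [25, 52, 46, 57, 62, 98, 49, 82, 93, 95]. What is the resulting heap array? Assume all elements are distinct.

[46, 52, 49, 57, 62, 98, 95, 82, 93]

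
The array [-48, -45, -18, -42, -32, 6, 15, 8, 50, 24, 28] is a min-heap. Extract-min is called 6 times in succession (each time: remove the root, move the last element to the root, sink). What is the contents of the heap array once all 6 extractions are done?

extract-min #1 returns -48:
  remove root -48; move last element 28 to root → [28, -45, -18, -42, -32, 6, 15, 8, 50, 24]
  28 vs smaller child -45 at index 1, swap → [-45, 28, -18, -42, -32, 6, 15, 8, 50, 24]
  28 vs smaller child -42 at index 3, swap → [-45, -42, -18, 28, -32, 6, 15, 8, 50, 24]
  28 vs smaller child 8 at index 7, swap → [-45, -42, -18, 8, -32, 6, 15, 28, 50, 24]
extract-min #2 returns -45:
  remove root -45; move last element 24 to root → [24, -42, -18, 8, -32, 6, 15, 28, 50]
  24 vs smaller child -42 at index 1, swap → [-42, 24, -18, 8, -32, 6, 15, 28, 50]
  24 vs smaller child -32 at index 4, swap → [-42, -32, -18, 8, 24, 6, 15, 28, 50]
extract-min #3 returns -42:
  remove root -42; move last element 50 to root → [50, -32, -18, 8, 24, 6, 15, 28]
  50 vs smaller child -32 at index 1, swap → [-32, 50, -18, 8, 24, 6, 15, 28]
  50 vs smaller child 8 at index 3, swap → [-32, 8, -18, 50, 24, 6, 15, 28]
  50 vs only child 28 at index 7, swap → [-32, 8, -18, 28, 24, 6, 15, 50]
extract-min #4 returns -32:
  remove root -32; move last element 50 to root → [50, 8, -18, 28, 24, 6, 15]
  50 vs smaller child -18 at index 2, swap → [-18, 8, 50, 28, 24, 6, 15]
  50 vs smaller child 6 at index 5, swap → [-18, 8, 6, 28, 24, 50, 15]
extract-min #5 returns -18:
  remove root -18; move last element 15 to root → [15, 8, 6, 28, 24, 50]
  15 vs smaller child 6 at index 2, swap → [6, 8, 15, 28, 24, 50]
extract-min #6 returns 6:
  remove root 6; move last element 50 to root → [50, 8, 15, 28, 24]
  50 vs smaller child 8 at index 1, swap → [8, 50, 15, 28, 24]
  50 vs smaller child 24 at index 4, swap → [8, 24, 15, 28, 50]

[8, 24, 15, 28, 50]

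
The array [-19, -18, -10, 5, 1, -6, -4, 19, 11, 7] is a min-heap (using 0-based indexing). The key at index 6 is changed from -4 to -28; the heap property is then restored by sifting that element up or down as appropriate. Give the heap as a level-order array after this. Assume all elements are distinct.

[-28, -18, -19, 5, 1, -6, -10, 19, 11, 7]

set index 6 from -4 to -28 → [-19, -18, -10, 5, 1, -6, -28, 19, 11, 7]
-28 < parent -10 at index 2, swap → [-19, -18, -28, 5, 1, -6, -10, 19, 11, 7]
-28 < parent -19 at index 0, swap → [-28, -18, -19, 5, 1, -6, -10, 19, 11, 7]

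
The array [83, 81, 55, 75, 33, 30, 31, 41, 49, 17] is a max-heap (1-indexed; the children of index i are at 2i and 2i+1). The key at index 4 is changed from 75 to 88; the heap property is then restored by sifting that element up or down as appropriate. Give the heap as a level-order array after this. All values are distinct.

set index 4 from 75 to 88 → [83, 81, 55, 88, 33, 30, 31, 41, 49, 17]
88 > parent 81 at index 2, swap → [83, 88, 55, 81, 33, 30, 31, 41, 49, 17]
88 > parent 83 at index 1, swap → [88, 83, 55, 81, 33, 30, 31, 41, 49, 17]

[88, 83, 55, 81, 33, 30, 31, 41, 49, 17]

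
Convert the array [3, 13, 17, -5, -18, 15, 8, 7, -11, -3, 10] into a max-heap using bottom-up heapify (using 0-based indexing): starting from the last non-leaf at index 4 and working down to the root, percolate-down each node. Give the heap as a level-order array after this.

[17, 13, 15, 7, 10, 3, 8, -5, -11, -3, -18]

sift down from index 4:
  -18 vs larger child 10 at index 10, swap → [3, 13, 17, -5, 10, 15, 8, 7, -11, -3, -18]
sift down from index 3:
  -5 vs larger child 7 at index 7, swap → [3, 13, 17, 7, 10, 15, 8, -5, -11, -3, -18]
sift down from index 2: already satisfies heap property
sift down from index 1: already satisfies heap property
sift down from index 0:
  3 vs larger child 17 at index 2, swap → [17, 13, 3, 7, 10, 15, 8, -5, -11, -3, -18]
  3 vs larger child 15 at index 5, swap → [17, 13, 15, 7, 10, 3, 8, -5, -11, -3, -18]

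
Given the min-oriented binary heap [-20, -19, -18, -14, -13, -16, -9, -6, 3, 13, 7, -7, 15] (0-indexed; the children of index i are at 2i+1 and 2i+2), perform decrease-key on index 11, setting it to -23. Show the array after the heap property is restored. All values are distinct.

set index 11 from -7 to -23 → [-20, -19, -18, -14, -13, -16, -9, -6, 3, 13, 7, -23, 15]
-23 < parent -16 at index 5, swap → [-20, -19, -18, -14, -13, -23, -9, -6, 3, 13, 7, -16, 15]
-23 < parent -18 at index 2, swap → [-20, -19, -23, -14, -13, -18, -9, -6, 3, 13, 7, -16, 15]
-23 < parent -20 at index 0, swap → [-23, -19, -20, -14, -13, -18, -9, -6, 3, 13, 7, -16, 15]

[-23, -19, -20, -14, -13, -18, -9, -6, 3, 13, 7, -16, 15]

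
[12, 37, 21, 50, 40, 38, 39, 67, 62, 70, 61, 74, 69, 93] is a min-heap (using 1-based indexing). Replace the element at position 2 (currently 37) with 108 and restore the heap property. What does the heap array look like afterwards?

[12, 40, 21, 50, 61, 38, 39, 67, 62, 70, 108, 74, 69, 93]

set index 2 from 37 to 108 → [12, 108, 21, 50, 40, 38, 39, 67, 62, 70, 61, 74, 69, 93]
108 vs smaller child 40 at index 5, swap → [12, 40, 21, 50, 108, 38, 39, 67, 62, 70, 61, 74, 69, 93]
108 vs smaller child 61 at index 11, swap → [12, 40, 21, 50, 61, 38, 39, 67, 62, 70, 108, 74, 69, 93]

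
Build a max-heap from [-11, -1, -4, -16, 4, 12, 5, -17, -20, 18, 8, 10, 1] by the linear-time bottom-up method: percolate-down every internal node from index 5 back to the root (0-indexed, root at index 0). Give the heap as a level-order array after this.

[18, 8, 12, -16, 4, 10, 5, -17, -20, -11, -1, -4, 1]

sift down from index 5: already satisfies heap property
sift down from index 4:
  4 vs larger child 18 at index 9, swap → [-11, -1, -4, -16, 18, 12, 5, -17, -20, 4, 8, 10, 1]
sift down from index 3: already satisfies heap property
sift down from index 2:
  -4 vs larger child 12 at index 5, swap → [-11, -1, 12, -16, 18, -4, 5, -17, -20, 4, 8, 10, 1]
  -4 vs larger child 10 at index 11, swap → [-11, -1, 12, -16, 18, 10, 5, -17, -20, 4, 8, -4, 1]
sift down from index 1:
  -1 vs larger child 18 at index 4, swap → [-11, 18, 12, -16, -1, 10, 5, -17, -20, 4, 8, -4, 1]
  -1 vs larger child 8 at index 10, swap → [-11, 18, 12, -16, 8, 10, 5, -17, -20, 4, -1, -4, 1]
sift down from index 0:
  -11 vs larger child 18 at index 1, swap → [18, -11, 12, -16, 8, 10, 5, -17, -20, 4, -1, -4, 1]
  -11 vs larger child 8 at index 4, swap → [18, 8, 12, -16, -11, 10, 5, -17, -20, 4, -1, -4, 1]
  -11 vs larger child 4 at index 9, swap → [18, 8, 12, -16, 4, 10, 5, -17, -20, -11, -1, -4, 1]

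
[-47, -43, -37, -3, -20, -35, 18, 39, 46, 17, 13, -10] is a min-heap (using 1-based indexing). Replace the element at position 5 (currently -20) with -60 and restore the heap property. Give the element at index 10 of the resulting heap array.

17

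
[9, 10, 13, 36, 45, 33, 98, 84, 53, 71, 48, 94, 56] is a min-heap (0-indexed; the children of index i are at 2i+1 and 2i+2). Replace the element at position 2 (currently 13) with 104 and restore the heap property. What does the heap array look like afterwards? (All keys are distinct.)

set index 2 from 13 to 104 → [9, 10, 104, 36, 45, 33, 98, 84, 53, 71, 48, 94, 56]
104 vs smaller child 33 at index 5, swap → [9, 10, 33, 36, 45, 104, 98, 84, 53, 71, 48, 94, 56]
104 vs smaller child 56 at index 12, swap → [9, 10, 33, 36, 45, 56, 98, 84, 53, 71, 48, 94, 104]

[9, 10, 33, 36, 45, 56, 98, 84, 53, 71, 48, 94, 104]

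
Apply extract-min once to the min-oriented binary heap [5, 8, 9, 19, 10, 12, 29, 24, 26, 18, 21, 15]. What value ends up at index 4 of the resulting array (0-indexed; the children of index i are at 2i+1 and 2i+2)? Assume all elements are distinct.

15

remove root 5; move last element 15 to root → [15, 8, 9, 19, 10, 12, 29, 24, 26, 18, 21]
15 vs smaller child 8 at index 1, swap → [8, 15, 9, 19, 10, 12, 29, 24, 26, 18, 21]
15 vs smaller child 10 at index 4, swap → [8, 10, 9, 19, 15, 12, 29, 24, 26, 18, 21]
resulting array: [8, 10, 9, 19, 15, 12, 29, 24, 26, 18, 21]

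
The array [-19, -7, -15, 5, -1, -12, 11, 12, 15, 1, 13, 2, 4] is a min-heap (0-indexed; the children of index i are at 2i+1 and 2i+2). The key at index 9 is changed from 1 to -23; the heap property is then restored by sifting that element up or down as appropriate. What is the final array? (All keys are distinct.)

[-23, -19, -15, 5, -7, -12, 11, 12, 15, -1, 13, 2, 4]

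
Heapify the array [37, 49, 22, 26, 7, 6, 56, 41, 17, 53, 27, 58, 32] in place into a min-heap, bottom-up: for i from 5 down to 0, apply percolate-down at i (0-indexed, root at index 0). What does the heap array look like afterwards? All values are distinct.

sift down from index 5: already satisfies heap property
sift down from index 4: already satisfies heap property
sift down from index 3:
  26 vs smaller child 17 at index 8, swap → [37, 49, 22, 17, 7, 6, 56, 41, 26, 53, 27, 58, 32]
sift down from index 2:
  22 vs smaller child 6 at index 5, swap → [37, 49, 6, 17, 7, 22, 56, 41, 26, 53, 27, 58, 32]
sift down from index 1:
  49 vs smaller child 7 at index 4, swap → [37, 7, 6, 17, 49, 22, 56, 41, 26, 53, 27, 58, 32]
  49 vs smaller child 27 at index 10, swap → [37, 7, 6, 17, 27, 22, 56, 41, 26, 53, 49, 58, 32]
sift down from index 0:
  37 vs smaller child 6 at index 2, swap → [6, 7, 37, 17, 27, 22, 56, 41, 26, 53, 49, 58, 32]
  37 vs smaller child 22 at index 5, swap → [6, 7, 22, 17, 27, 37, 56, 41, 26, 53, 49, 58, 32]
  37 vs smaller child 32 at index 12, swap → [6, 7, 22, 17, 27, 32, 56, 41, 26, 53, 49, 58, 37]

[6, 7, 22, 17, 27, 32, 56, 41, 26, 53, 49, 58, 37]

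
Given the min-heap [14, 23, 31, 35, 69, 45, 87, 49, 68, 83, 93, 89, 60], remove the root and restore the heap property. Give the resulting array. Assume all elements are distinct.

[23, 35, 31, 49, 69, 45, 87, 60, 68, 83, 93, 89]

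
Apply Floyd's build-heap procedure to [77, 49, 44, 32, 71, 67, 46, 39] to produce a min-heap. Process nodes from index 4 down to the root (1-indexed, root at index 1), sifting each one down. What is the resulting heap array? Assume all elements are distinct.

sift down from index 4: already satisfies heap property
sift down from index 3: already satisfies heap property
sift down from index 2:
  49 vs smaller child 32 at index 4, swap → [77, 32, 44, 49, 71, 67, 46, 39]
  49 vs only child 39 at index 8, swap → [77, 32, 44, 39, 71, 67, 46, 49]
sift down from index 1:
  77 vs smaller child 32 at index 2, swap → [32, 77, 44, 39, 71, 67, 46, 49]
  77 vs smaller child 39 at index 4, swap → [32, 39, 44, 77, 71, 67, 46, 49]
  77 vs only child 49 at index 8, swap → [32, 39, 44, 49, 71, 67, 46, 77]

[32, 39, 44, 49, 71, 67, 46, 77]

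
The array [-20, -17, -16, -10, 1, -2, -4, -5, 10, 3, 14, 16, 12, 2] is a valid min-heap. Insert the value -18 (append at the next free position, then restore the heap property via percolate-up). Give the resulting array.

[-20, -17, -18, -10, 1, -2, -16, -5, 10, 3, 14, 16, 12, 2, -4]

append -18 at index 14 → [-20, -17, -16, -10, 1, -2, -4, -5, 10, 3, 14, 16, 12, 2, -18]
-18 < parent -4 at index 6, swap → [-20, -17, -16, -10, 1, -2, -18, -5, 10, 3, 14, 16, 12, 2, -4]
-18 < parent -16 at index 2, swap → [-20, -17, -18, -10, 1, -2, -16, -5, 10, 3, 14, 16, 12, 2, -4]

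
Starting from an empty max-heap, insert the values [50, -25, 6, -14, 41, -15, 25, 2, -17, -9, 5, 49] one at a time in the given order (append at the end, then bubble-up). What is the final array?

Insert 50:
  append 50 at index 0 → [50] (no swap needed)
Insert -25:
  append -25 at index 1 → [50, -25] (no swap needed)
Insert 6:
  append 6 at index 2 → [50, -25, 6] (no swap needed)
Insert -14:
  append -14 at index 3 → [50, -25, 6, -14]
  -14 > parent -25 at index 1, swap → [50, -14, 6, -25]
Insert 41:
  append 41 at index 4 → [50, -14, 6, -25, 41]
  41 > parent -14 at index 1, swap → [50, 41, 6, -25, -14]
Insert -15:
  append -15 at index 5 → [50, 41, 6, -25, -14, -15] (no swap needed)
Insert 25:
  append 25 at index 6 → [50, 41, 6, -25, -14, -15, 25]
  25 > parent 6 at index 2, swap → [50, 41, 25, -25, -14, -15, 6]
Insert 2:
  append 2 at index 7 → [50, 41, 25, -25, -14, -15, 6, 2]
  2 > parent -25 at index 3, swap → [50, 41, 25, 2, -14, -15, 6, -25]
Insert -17:
  append -17 at index 8 → [50, 41, 25, 2, -14, -15, 6, -25, -17] (no swap needed)
Insert -9:
  append -9 at index 9 → [50, 41, 25, 2, -14, -15, 6, -25, -17, -9]
  -9 > parent -14 at index 4, swap → [50, 41, 25, 2, -9, -15, 6, -25, -17, -14]
Insert 5:
  append 5 at index 10 → [50, 41, 25, 2, -9, -15, 6, -25, -17, -14, 5]
  5 > parent -9 at index 4, swap → [50, 41, 25, 2, 5, -15, 6, -25, -17, -14, -9]
Insert 49:
  append 49 at index 11 → [50, 41, 25, 2, 5, -15, 6, -25, -17, -14, -9, 49]
  49 > parent -15 at index 5, swap → [50, 41, 25, 2, 5, 49, 6, -25, -17, -14, -9, -15]
  49 > parent 25 at index 2, swap → [50, 41, 49, 2, 5, 25, 6, -25, -17, -14, -9, -15]

[50, 41, 49, 2, 5, 25, 6, -25, -17, -14, -9, -15]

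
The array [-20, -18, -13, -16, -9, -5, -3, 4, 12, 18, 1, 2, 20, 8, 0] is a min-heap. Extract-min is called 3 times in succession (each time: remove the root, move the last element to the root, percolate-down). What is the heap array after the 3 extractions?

[-13, -9, -5, 0, 1, 2, -3, 4, 12, 18, 8, 20]

extract-min #1 returns -20:
  remove root -20; move last element 0 to root → [0, -18, -13, -16, -9, -5, -3, 4, 12, 18, 1, 2, 20, 8]
  0 vs smaller child -18 at index 1, swap → [-18, 0, -13, -16, -9, -5, -3, 4, 12, 18, 1, 2, 20, 8]
  0 vs smaller child -16 at index 3, swap → [-18, -16, -13, 0, -9, -5, -3, 4, 12, 18, 1, 2, 20, 8]
extract-min #2 returns -18:
  remove root -18; move last element 8 to root → [8, -16, -13, 0, -9, -5, -3, 4, 12, 18, 1, 2, 20]
  8 vs smaller child -16 at index 1, swap → [-16, 8, -13, 0, -9, -5, -3, 4, 12, 18, 1, 2, 20]
  8 vs smaller child -9 at index 4, swap → [-16, -9, -13, 0, 8, -5, -3, 4, 12, 18, 1, 2, 20]
  8 vs smaller child 1 at index 10, swap → [-16, -9, -13, 0, 1, -5, -3, 4, 12, 18, 8, 2, 20]
extract-min #3 returns -16:
  remove root -16; move last element 20 to root → [20, -9, -13, 0, 1, -5, -3, 4, 12, 18, 8, 2]
  20 vs smaller child -13 at index 2, swap → [-13, -9, 20, 0, 1, -5, -3, 4, 12, 18, 8, 2]
  20 vs smaller child -5 at index 5, swap → [-13, -9, -5, 0, 1, 20, -3, 4, 12, 18, 8, 2]
  20 vs only child 2 at index 11, swap → [-13, -9, -5, 0, 1, 2, -3, 4, 12, 18, 8, 20]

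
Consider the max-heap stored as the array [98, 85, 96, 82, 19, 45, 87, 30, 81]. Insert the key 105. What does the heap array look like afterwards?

[105, 98, 96, 82, 85, 45, 87, 30, 81, 19]

append 105 at index 9 → [98, 85, 96, 82, 19, 45, 87, 30, 81, 105]
105 > parent 19 at index 4, swap → [98, 85, 96, 82, 105, 45, 87, 30, 81, 19]
105 > parent 85 at index 1, swap → [98, 105, 96, 82, 85, 45, 87, 30, 81, 19]
105 > parent 98 at index 0, swap → [105, 98, 96, 82, 85, 45, 87, 30, 81, 19]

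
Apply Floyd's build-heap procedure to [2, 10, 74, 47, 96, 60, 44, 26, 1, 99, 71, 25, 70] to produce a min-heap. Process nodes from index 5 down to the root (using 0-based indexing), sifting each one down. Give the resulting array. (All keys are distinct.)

sift down from index 5:
  60 vs smaller child 25 at index 11, swap → [2, 10, 74, 47, 96, 25, 44, 26, 1, 99, 71, 60, 70]
sift down from index 4:
  96 vs smaller child 71 at index 10, swap → [2, 10, 74, 47, 71, 25, 44, 26, 1, 99, 96, 60, 70]
sift down from index 3:
  47 vs smaller child 1 at index 8, swap → [2, 10, 74, 1, 71, 25, 44, 26, 47, 99, 96, 60, 70]
sift down from index 2:
  74 vs smaller child 25 at index 5, swap → [2, 10, 25, 1, 71, 74, 44, 26, 47, 99, 96, 60, 70]
  74 vs smaller child 60 at index 11, swap → [2, 10, 25, 1, 71, 60, 44, 26, 47, 99, 96, 74, 70]
sift down from index 1:
  10 vs smaller child 1 at index 3, swap → [2, 1, 25, 10, 71, 60, 44, 26, 47, 99, 96, 74, 70]
sift down from index 0:
  2 vs smaller child 1 at index 1, swap → [1, 2, 25, 10, 71, 60, 44, 26, 47, 99, 96, 74, 70]

[1, 2, 25, 10, 71, 60, 44, 26, 47, 99, 96, 74, 70]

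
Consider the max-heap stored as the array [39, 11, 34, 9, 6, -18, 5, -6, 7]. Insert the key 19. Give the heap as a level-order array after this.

append 19 at index 9 → [39, 11, 34, 9, 6, -18, 5, -6, 7, 19]
19 > parent 6 at index 4, swap → [39, 11, 34, 9, 19, -18, 5, -6, 7, 6]
19 > parent 11 at index 1, swap → [39, 19, 34, 9, 11, -18, 5, -6, 7, 6]

[39, 19, 34, 9, 11, -18, 5, -6, 7, 6]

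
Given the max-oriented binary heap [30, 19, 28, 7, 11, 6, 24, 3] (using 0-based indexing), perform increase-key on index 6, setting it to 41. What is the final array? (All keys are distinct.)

set index 6 from 24 to 41 → [30, 19, 28, 7, 11, 6, 41, 3]
41 > parent 28 at index 2, swap → [30, 19, 41, 7, 11, 6, 28, 3]
41 > parent 30 at index 0, swap → [41, 19, 30, 7, 11, 6, 28, 3]

[41, 19, 30, 7, 11, 6, 28, 3]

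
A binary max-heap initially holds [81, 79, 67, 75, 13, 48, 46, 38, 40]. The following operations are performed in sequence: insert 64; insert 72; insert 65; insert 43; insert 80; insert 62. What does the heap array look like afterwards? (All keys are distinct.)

[81, 79, 80, 75, 72, 65, 67, 38, 40, 13, 64, 48, 43, 46, 62]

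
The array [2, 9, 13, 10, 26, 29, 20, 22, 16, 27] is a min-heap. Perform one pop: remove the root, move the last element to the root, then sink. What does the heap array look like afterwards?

remove root 2; move last element 27 to root → [27, 9, 13, 10, 26, 29, 20, 22, 16]
27 vs smaller child 9 at index 1, swap → [9, 27, 13, 10, 26, 29, 20, 22, 16]
27 vs smaller child 10 at index 3, swap → [9, 10, 13, 27, 26, 29, 20, 22, 16]
27 vs smaller child 16 at index 8, swap → [9, 10, 13, 16, 26, 29, 20, 22, 27]

[9, 10, 13, 16, 26, 29, 20, 22, 27]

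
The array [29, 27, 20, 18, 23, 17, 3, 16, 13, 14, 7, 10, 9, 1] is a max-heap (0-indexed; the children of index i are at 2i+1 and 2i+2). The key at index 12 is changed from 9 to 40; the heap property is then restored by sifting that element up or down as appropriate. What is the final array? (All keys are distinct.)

set index 12 from 9 to 40 → [29, 27, 20, 18, 23, 17, 3, 16, 13, 14, 7, 10, 40, 1]
40 > parent 17 at index 5, swap → [29, 27, 20, 18, 23, 40, 3, 16, 13, 14, 7, 10, 17, 1]
40 > parent 20 at index 2, swap → [29, 27, 40, 18, 23, 20, 3, 16, 13, 14, 7, 10, 17, 1]
40 > parent 29 at index 0, swap → [40, 27, 29, 18, 23, 20, 3, 16, 13, 14, 7, 10, 17, 1]

[40, 27, 29, 18, 23, 20, 3, 16, 13, 14, 7, 10, 17, 1]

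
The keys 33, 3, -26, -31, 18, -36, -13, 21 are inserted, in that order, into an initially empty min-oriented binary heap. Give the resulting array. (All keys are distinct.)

[-36, -26, -31, 21, 18, 3, -13, 33]

Insert 33:
  append 33 at index 0 → [33] (no swap needed)
Insert 3:
  append 3 at index 1 → [33, 3]
  3 < parent 33 at index 0, swap → [3, 33]
Insert -26:
  append -26 at index 2 → [3, 33, -26]
  -26 < parent 3 at index 0, swap → [-26, 33, 3]
Insert -31:
  append -31 at index 3 → [-26, 33, 3, -31]
  -31 < parent 33 at index 1, swap → [-26, -31, 3, 33]
  -31 < parent -26 at index 0, swap → [-31, -26, 3, 33]
Insert 18:
  append 18 at index 4 → [-31, -26, 3, 33, 18] (no swap needed)
Insert -36:
  append -36 at index 5 → [-31, -26, 3, 33, 18, -36]
  -36 < parent 3 at index 2, swap → [-31, -26, -36, 33, 18, 3]
  -36 < parent -31 at index 0, swap → [-36, -26, -31, 33, 18, 3]
Insert -13:
  append -13 at index 6 → [-36, -26, -31, 33, 18, 3, -13] (no swap needed)
Insert 21:
  append 21 at index 7 → [-36, -26, -31, 33, 18, 3, -13, 21]
  21 < parent 33 at index 3, swap → [-36, -26, -31, 21, 18, 3, -13, 33]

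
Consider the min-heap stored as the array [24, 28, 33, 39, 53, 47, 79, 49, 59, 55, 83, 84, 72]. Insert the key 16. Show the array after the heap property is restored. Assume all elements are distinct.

append 16 at index 13 → [24, 28, 33, 39, 53, 47, 79, 49, 59, 55, 83, 84, 72, 16]
16 < parent 79 at index 6, swap → [24, 28, 33, 39, 53, 47, 16, 49, 59, 55, 83, 84, 72, 79]
16 < parent 33 at index 2, swap → [24, 28, 16, 39, 53, 47, 33, 49, 59, 55, 83, 84, 72, 79]
16 < parent 24 at index 0, swap → [16, 28, 24, 39, 53, 47, 33, 49, 59, 55, 83, 84, 72, 79]

[16, 28, 24, 39, 53, 47, 33, 49, 59, 55, 83, 84, 72, 79]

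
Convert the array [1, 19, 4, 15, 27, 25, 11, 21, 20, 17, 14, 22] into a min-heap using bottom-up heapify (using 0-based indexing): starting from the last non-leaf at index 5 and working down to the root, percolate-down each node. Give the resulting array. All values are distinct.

sift down from index 5:
  25 vs only child 22 at index 11, swap → [1, 19, 4, 15, 27, 22, 11, 21, 20, 17, 14, 25]
sift down from index 4:
  27 vs smaller child 14 at index 10, swap → [1, 19, 4, 15, 14, 22, 11, 21, 20, 17, 27, 25]
sift down from index 3: already satisfies heap property
sift down from index 2: already satisfies heap property
sift down from index 1:
  19 vs smaller child 14 at index 4, swap → [1, 14, 4, 15, 19, 22, 11, 21, 20, 17, 27, 25]
  19 vs smaller child 17 at index 9, swap → [1, 14, 4, 15, 17, 22, 11, 21, 20, 19, 27, 25]
sift down from index 0: already satisfies heap property

[1, 14, 4, 15, 17, 22, 11, 21, 20, 19, 27, 25]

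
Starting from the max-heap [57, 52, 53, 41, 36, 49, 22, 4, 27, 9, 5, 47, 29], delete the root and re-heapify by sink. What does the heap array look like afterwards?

remove root 57; move last element 29 to root → [29, 52, 53, 41, 36, 49, 22, 4, 27, 9, 5, 47]
29 vs larger child 53 at index 2, swap → [53, 52, 29, 41, 36, 49, 22, 4, 27, 9, 5, 47]
29 vs larger child 49 at index 5, swap → [53, 52, 49, 41, 36, 29, 22, 4, 27, 9, 5, 47]
29 vs only child 47 at index 11, swap → [53, 52, 49, 41, 36, 47, 22, 4, 27, 9, 5, 29]

[53, 52, 49, 41, 36, 47, 22, 4, 27, 9, 5, 29]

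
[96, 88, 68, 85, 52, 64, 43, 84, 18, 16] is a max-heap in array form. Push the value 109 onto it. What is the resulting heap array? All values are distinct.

append 109 at index 10 → [96, 88, 68, 85, 52, 64, 43, 84, 18, 16, 109]
109 > parent 52 at index 4, swap → [96, 88, 68, 85, 109, 64, 43, 84, 18, 16, 52]
109 > parent 88 at index 1, swap → [96, 109, 68, 85, 88, 64, 43, 84, 18, 16, 52]
109 > parent 96 at index 0, swap → [109, 96, 68, 85, 88, 64, 43, 84, 18, 16, 52]

[109, 96, 68, 85, 88, 64, 43, 84, 18, 16, 52]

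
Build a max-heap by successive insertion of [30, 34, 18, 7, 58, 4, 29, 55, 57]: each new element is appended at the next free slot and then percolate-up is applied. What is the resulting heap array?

Insert 30:
  append 30 at index 0 → [30] (no swap needed)
Insert 34:
  append 34 at index 1 → [30, 34]
  34 > parent 30 at index 0, swap → [34, 30]
Insert 18:
  append 18 at index 2 → [34, 30, 18] (no swap needed)
Insert 7:
  append 7 at index 3 → [34, 30, 18, 7] (no swap needed)
Insert 58:
  append 58 at index 4 → [34, 30, 18, 7, 58]
  58 > parent 30 at index 1, swap → [34, 58, 18, 7, 30]
  58 > parent 34 at index 0, swap → [58, 34, 18, 7, 30]
Insert 4:
  append 4 at index 5 → [58, 34, 18, 7, 30, 4] (no swap needed)
Insert 29:
  append 29 at index 6 → [58, 34, 18, 7, 30, 4, 29]
  29 > parent 18 at index 2, swap → [58, 34, 29, 7, 30, 4, 18]
Insert 55:
  append 55 at index 7 → [58, 34, 29, 7, 30, 4, 18, 55]
  55 > parent 7 at index 3, swap → [58, 34, 29, 55, 30, 4, 18, 7]
  55 > parent 34 at index 1, swap → [58, 55, 29, 34, 30, 4, 18, 7]
Insert 57:
  append 57 at index 8 → [58, 55, 29, 34, 30, 4, 18, 7, 57]
  57 > parent 34 at index 3, swap → [58, 55, 29, 57, 30, 4, 18, 7, 34]
  57 > parent 55 at index 1, swap → [58, 57, 29, 55, 30, 4, 18, 7, 34]

[58, 57, 29, 55, 30, 4, 18, 7, 34]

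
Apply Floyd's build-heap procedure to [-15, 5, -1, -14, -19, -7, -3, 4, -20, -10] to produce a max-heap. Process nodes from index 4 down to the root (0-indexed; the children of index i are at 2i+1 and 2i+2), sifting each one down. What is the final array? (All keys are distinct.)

sift down from index 4:
  -19 vs only child -10 at index 9, swap → [-15, 5, -1, -14, -10, -7, -3, 4, -20, -19]
sift down from index 3:
  -14 vs larger child 4 at index 7, swap → [-15, 5, -1, 4, -10, -7, -3, -14, -20, -19]
sift down from index 2: already satisfies heap property
sift down from index 1: already satisfies heap property
sift down from index 0:
  -15 vs larger child 5 at index 1, swap → [5, -15, -1, 4, -10, -7, -3, -14, -20, -19]
  -15 vs larger child 4 at index 3, swap → [5, 4, -1, -15, -10, -7, -3, -14, -20, -19]
  -15 vs larger child -14 at index 7, swap → [5, 4, -1, -14, -10, -7, -3, -15, -20, -19]

[5, 4, -1, -14, -10, -7, -3, -15, -20, -19]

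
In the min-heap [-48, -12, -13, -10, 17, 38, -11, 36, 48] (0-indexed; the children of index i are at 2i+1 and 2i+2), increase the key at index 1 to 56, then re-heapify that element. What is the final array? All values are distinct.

set index 1 from -12 to 56 → [-48, 56, -13, -10, 17, 38, -11, 36, 48]
56 vs smaller child -10 at index 3, swap → [-48, -10, -13, 56, 17, 38, -11, 36, 48]
56 vs smaller child 36 at index 7, swap → [-48, -10, -13, 36, 17, 38, -11, 56, 48]

[-48, -10, -13, 36, 17, 38, -11, 56, 48]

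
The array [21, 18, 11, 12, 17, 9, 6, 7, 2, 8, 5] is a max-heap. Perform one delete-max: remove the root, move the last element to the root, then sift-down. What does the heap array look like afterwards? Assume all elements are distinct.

remove root 21; move last element 5 to root → [5, 18, 11, 12, 17, 9, 6, 7, 2, 8]
5 vs larger child 18 at index 1, swap → [18, 5, 11, 12, 17, 9, 6, 7, 2, 8]
5 vs larger child 17 at index 4, swap → [18, 17, 11, 12, 5, 9, 6, 7, 2, 8]
5 vs only child 8 at index 9, swap → [18, 17, 11, 12, 8, 9, 6, 7, 2, 5]

[18, 17, 11, 12, 8, 9, 6, 7, 2, 5]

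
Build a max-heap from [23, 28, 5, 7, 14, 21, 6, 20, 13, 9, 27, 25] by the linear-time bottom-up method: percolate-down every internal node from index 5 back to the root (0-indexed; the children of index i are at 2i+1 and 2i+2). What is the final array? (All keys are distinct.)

[28, 27, 25, 20, 23, 21, 6, 7, 13, 9, 14, 5]

sift down from index 5:
  21 vs only child 25 at index 11, swap → [23, 28, 5, 7, 14, 25, 6, 20, 13, 9, 27, 21]
sift down from index 4:
  14 vs larger child 27 at index 10, swap → [23, 28, 5, 7, 27, 25, 6, 20, 13, 9, 14, 21]
sift down from index 3:
  7 vs larger child 20 at index 7, swap → [23, 28, 5, 20, 27, 25, 6, 7, 13, 9, 14, 21]
sift down from index 2:
  5 vs larger child 25 at index 5, swap → [23, 28, 25, 20, 27, 5, 6, 7, 13, 9, 14, 21]
  5 vs only child 21 at index 11, swap → [23, 28, 25, 20, 27, 21, 6, 7, 13, 9, 14, 5]
sift down from index 1: already satisfies heap property
sift down from index 0:
  23 vs larger child 28 at index 1, swap → [28, 23, 25, 20, 27, 21, 6, 7, 13, 9, 14, 5]
  23 vs larger child 27 at index 4, swap → [28, 27, 25, 20, 23, 21, 6, 7, 13, 9, 14, 5]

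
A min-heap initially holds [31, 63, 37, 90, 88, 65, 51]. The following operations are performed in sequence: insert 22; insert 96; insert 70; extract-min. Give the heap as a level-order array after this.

[31, 63, 37, 88, 70, 65, 51, 90, 96]

insert 22:
  append 22 at index 7 → [31, 63, 37, 90, 88, 65, 51, 22]
  22 < parent 90 at index 3, swap → [31, 63, 37, 22, 88, 65, 51, 90]
  22 < parent 63 at index 1, swap → [31, 22, 37, 63, 88, 65, 51, 90]
  22 < parent 31 at index 0, swap → [22, 31, 37, 63, 88, 65, 51, 90]
insert 96:
  append 96 at index 8 → [22, 31, 37, 63, 88, 65, 51, 90, 96] (no swap needed)
insert 70:
  append 70 at index 9 → [22, 31, 37, 63, 88, 65, 51, 90, 96, 70]
  70 < parent 88 at index 4, swap → [22, 31, 37, 63, 70, 65, 51, 90, 96, 88]
extract-min → returns 22:
  remove root 22; move last element 88 to root → [88, 31, 37, 63, 70, 65, 51, 90, 96]
  88 vs smaller child 31 at index 1, swap → [31, 88, 37, 63, 70, 65, 51, 90, 96]
  88 vs smaller child 63 at index 3, swap → [31, 63, 37, 88, 70, 65, 51, 90, 96]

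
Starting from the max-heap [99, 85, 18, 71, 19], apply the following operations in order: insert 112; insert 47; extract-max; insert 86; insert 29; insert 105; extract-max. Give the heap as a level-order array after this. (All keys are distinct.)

insert 112:
  append 112 at index 5 → [99, 85, 18, 71, 19, 112]
  112 > parent 18 at index 2, swap → [99, 85, 112, 71, 19, 18]
  112 > parent 99 at index 0, swap → [112, 85, 99, 71, 19, 18]
insert 47:
  append 47 at index 6 → [112, 85, 99, 71, 19, 18, 47] (no swap needed)
extract-max → returns 112:
  remove root 112; move last element 47 to root → [47, 85, 99, 71, 19, 18]
  47 vs larger child 99 at index 2, swap → [99, 85, 47, 71, 19, 18]
insert 86:
  append 86 at index 6 → [99, 85, 47, 71, 19, 18, 86]
  86 > parent 47 at index 2, swap → [99, 85, 86, 71, 19, 18, 47]
insert 29:
  append 29 at index 7 → [99, 85, 86, 71, 19, 18, 47, 29] (no swap needed)
insert 105:
  append 105 at index 8 → [99, 85, 86, 71, 19, 18, 47, 29, 105]
  105 > parent 71 at index 3, swap → [99, 85, 86, 105, 19, 18, 47, 29, 71]
  105 > parent 85 at index 1, swap → [99, 105, 86, 85, 19, 18, 47, 29, 71]
  105 > parent 99 at index 0, swap → [105, 99, 86, 85, 19, 18, 47, 29, 71]
extract-max → returns 105:
  remove root 105; move last element 71 to root → [71, 99, 86, 85, 19, 18, 47, 29]
  71 vs larger child 99 at index 1, swap → [99, 71, 86, 85, 19, 18, 47, 29]
  71 vs larger child 85 at index 3, swap → [99, 85, 86, 71, 19, 18, 47, 29]

[99, 85, 86, 71, 19, 18, 47, 29]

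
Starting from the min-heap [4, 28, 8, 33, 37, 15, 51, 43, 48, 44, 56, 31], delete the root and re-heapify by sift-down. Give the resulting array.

[8, 28, 15, 33, 37, 31, 51, 43, 48, 44, 56]

remove root 4; move last element 31 to root → [31, 28, 8, 33, 37, 15, 51, 43, 48, 44, 56]
31 vs smaller child 8 at index 2, swap → [8, 28, 31, 33, 37, 15, 51, 43, 48, 44, 56]
31 vs smaller child 15 at index 5, swap → [8, 28, 15, 33, 37, 31, 51, 43, 48, 44, 56]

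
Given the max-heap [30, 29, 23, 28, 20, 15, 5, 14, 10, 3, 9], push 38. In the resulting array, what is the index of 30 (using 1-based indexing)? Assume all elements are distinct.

append 38 at index 12 → [30, 29, 23, 28, 20, 15, 5, 14, 10, 3, 9, 38]
38 > parent 15 at index 6, swap → [30, 29, 23, 28, 20, 38, 5, 14, 10, 3, 9, 15]
38 > parent 23 at index 3, swap → [30, 29, 38, 28, 20, 23, 5, 14, 10, 3, 9, 15]
38 > parent 30 at index 1, swap → [38, 29, 30, 28, 20, 23, 5, 14, 10, 3, 9, 15]
resulting array: [38, 29, 30, 28, 20, 23, 5, 14, 10, 3, 9, 15]

3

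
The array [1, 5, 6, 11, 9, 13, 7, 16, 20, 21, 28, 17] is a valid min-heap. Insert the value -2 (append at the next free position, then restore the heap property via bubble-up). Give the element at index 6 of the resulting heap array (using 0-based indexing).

append -2 at index 12 → [1, 5, 6, 11, 9, 13, 7, 16, 20, 21, 28, 17, -2]
-2 < parent 13 at index 5, swap → [1, 5, 6, 11, 9, -2, 7, 16, 20, 21, 28, 17, 13]
-2 < parent 6 at index 2, swap → [1, 5, -2, 11, 9, 6, 7, 16, 20, 21, 28, 17, 13]
-2 < parent 1 at index 0, swap → [-2, 5, 1, 11, 9, 6, 7, 16, 20, 21, 28, 17, 13]
resulting array: [-2, 5, 1, 11, 9, 6, 7, 16, 20, 21, 28, 17, 13]

7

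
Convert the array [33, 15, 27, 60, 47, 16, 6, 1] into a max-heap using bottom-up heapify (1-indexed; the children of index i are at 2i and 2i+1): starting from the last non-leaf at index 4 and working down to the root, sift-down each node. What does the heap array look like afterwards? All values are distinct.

[60, 47, 27, 15, 33, 16, 6, 1]

sift down from index 4: already satisfies heap property
sift down from index 3: already satisfies heap property
sift down from index 2:
  15 vs larger child 60 at index 4, swap → [33, 60, 27, 15, 47, 16, 6, 1]
sift down from index 1:
  33 vs larger child 60 at index 2, swap → [60, 33, 27, 15, 47, 16, 6, 1]
  33 vs larger child 47 at index 5, swap → [60, 47, 27, 15, 33, 16, 6, 1]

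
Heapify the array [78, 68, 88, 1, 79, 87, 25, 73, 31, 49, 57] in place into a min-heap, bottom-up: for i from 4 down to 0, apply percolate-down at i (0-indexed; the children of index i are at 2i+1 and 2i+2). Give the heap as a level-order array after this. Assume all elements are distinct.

sift down from index 4:
  79 vs smaller child 49 at index 9, swap → [78, 68, 88, 1, 49, 87, 25, 73, 31, 79, 57]
sift down from index 3: already satisfies heap property
sift down from index 2:
  88 vs smaller child 25 at index 6, swap → [78, 68, 25, 1, 49, 87, 88, 73, 31, 79, 57]
sift down from index 1:
  68 vs smaller child 1 at index 3, swap → [78, 1, 25, 68, 49, 87, 88, 73, 31, 79, 57]
  68 vs smaller child 31 at index 8, swap → [78, 1, 25, 31, 49, 87, 88, 73, 68, 79, 57]
sift down from index 0:
  78 vs smaller child 1 at index 1, swap → [1, 78, 25, 31, 49, 87, 88, 73, 68, 79, 57]
  78 vs smaller child 31 at index 3, swap → [1, 31, 25, 78, 49, 87, 88, 73, 68, 79, 57]
  78 vs smaller child 68 at index 8, swap → [1, 31, 25, 68, 49, 87, 88, 73, 78, 79, 57]

[1, 31, 25, 68, 49, 87, 88, 73, 78, 79, 57]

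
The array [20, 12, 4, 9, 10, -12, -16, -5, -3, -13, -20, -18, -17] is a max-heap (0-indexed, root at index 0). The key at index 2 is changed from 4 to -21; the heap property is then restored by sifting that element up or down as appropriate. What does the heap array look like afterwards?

[20, 12, -12, 9, 10, -17, -16, -5, -3, -13, -20, -18, -21]

set index 2 from 4 to -21 → [20, 12, -21, 9, 10, -12, -16, -5, -3, -13, -20, -18, -17]
-21 vs larger child -12 at index 5, swap → [20, 12, -12, 9, 10, -21, -16, -5, -3, -13, -20, -18, -17]
-21 vs larger child -17 at index 12, swap → [20, 12, -12, 9, 10, -17, -16, -5, -3, -13, -20, -18, -21]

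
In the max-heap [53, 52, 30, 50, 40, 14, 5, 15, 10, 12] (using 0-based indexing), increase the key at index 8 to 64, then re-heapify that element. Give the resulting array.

[64, 53, 30, 52, 40, 14, 5, 15, 50, 12]

set index 8 from 10 to 64 → [53, 52, 30, 50, 40, 14, 5, 15, 64, 12]
64 > parent 50 at index 3, swap → [53, 52, 30, 64, 40, 14, 5, 15, 50, 12]
64 > parent 52 at index 1, swap → [53, 64, 30, 52, 40, 14, 5, 15, 50, 12]
64 > parent 53 at index 0, swap → [64, 53, 30, 52, 40, 14, 5, 15, 50, 12]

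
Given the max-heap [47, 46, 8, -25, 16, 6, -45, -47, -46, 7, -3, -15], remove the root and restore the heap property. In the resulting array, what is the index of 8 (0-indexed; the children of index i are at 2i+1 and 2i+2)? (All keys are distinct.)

remove root 47; move last element -15 to root → [-15, 46, 8, -25, 16, 6, -45, -47, -46, 7, -3]
-15 vs larger child 46 at index 1, swap → [46, -15, 8, -25, 16, 6, -45, -47, -46, 7, -3]
-15 vs larger child 16 at index 4, swap → [46, 16, 8, -25, -15, 6, -45, -47, -46, 7, -3]
-15 vs larger child 7 at index 9, swap → [46, 16, 8, -25, 7, 6, -45, -47, -46, -15, -3]
resulting array: [46, 16, 8, -25, 7, 6, -45, -47, -46, -15, -3]

2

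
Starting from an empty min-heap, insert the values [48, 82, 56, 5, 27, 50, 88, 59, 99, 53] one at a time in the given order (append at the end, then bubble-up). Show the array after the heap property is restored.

[5, 27, 50, 59, 48, 56, 88, 82, 99, 53]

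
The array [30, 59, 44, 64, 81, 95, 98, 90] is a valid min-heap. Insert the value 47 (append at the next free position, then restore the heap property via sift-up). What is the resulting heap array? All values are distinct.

[30, 47, 44, 59, 81, 95, 98, 90, 64]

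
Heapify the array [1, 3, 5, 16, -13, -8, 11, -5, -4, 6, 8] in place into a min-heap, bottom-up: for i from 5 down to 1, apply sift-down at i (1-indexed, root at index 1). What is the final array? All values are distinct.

[-13, -5, -8, -4, 3, 5, 11, 16, 1, 6, 8]

sift down from index 5: already satisfies heap property
sift down from index 4:
  16 vs smaller child -5 at index 8, swap → [1, 3, 5, -5, -13, -8, 11, 16, -4, 6, 8]
sift down from index 3:
  5 vs smaller child -8 at index 6, swap → [1, 3, -8, -5, -13, 5, 11, 16, -4, 6, 8]
sift down from index 2:
  3 vs smaller child -13 at index 5, swap → [1, -13, -8, -5, 3, 5, 11, 16, -4, 6, 8]
sift down from index 1:
  1 vs smaller child -13 at index 2, swap → [-13, 1, -8, -5, 3, 5, 11, 16, -4, 6, 8]
  1 vs smaller child -5 at index 4, swap → [-13, -5, -8, 1, 3, 5, 11, 16, -4, 6, 8]
  1 vs smaller child -4 at index 9, swap → [-13, -5, -8, -4, 3, 5, 11, 16, 1, 6, 8]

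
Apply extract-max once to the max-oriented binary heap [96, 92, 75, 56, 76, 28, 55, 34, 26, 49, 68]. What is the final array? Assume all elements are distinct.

[92, 76, 75, 56, 68, 28, 55, 34, 26, 49]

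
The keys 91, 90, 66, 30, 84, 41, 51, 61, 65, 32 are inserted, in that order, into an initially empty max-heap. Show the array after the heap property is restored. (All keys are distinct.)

[91, 90, 66, 65, 84, 41, 51, 30, 61, 32]

Insert 91:
  append 91 at index 0 → [91] (no swap needed)
Insert 90:
  append 90 at index 1 → [91, 90] (no swap needed)
Insert 66:
  append 66 at index 2 → [91, 90, 66] (no swap needed)
Insert 30:
  append 30 at index 3 → [91, 90, 66, 30] (no swap needed)
Insert 84:
  append 84 at index 4 → [91, 90, 66, 30, 84] (no swap needed)
Insert 41:
  append 41 at index 5 → [91, 90, 66, 30, 84, 41] (no swap needed)
Insert 51:
  append 51 at index 6 → [91, 90, 66, 30, 84, 41, 51] (no swap needed)
Insert 61:
  append 61 at index 7 → [91, 90, 66, 30, 84, 41, 51, 61]
  61 > parent 30 at index 3, swap → [91, 90, 66, 61, 84, 41, 51, 30]
Insert 65:
  append 65 at index 8 → [91, 90, 66, 61, 84, 41, 51, 30, 65]
  65 > parent 61 at index 3, swap → [91, 90, 66, 65, 84, 41, 51, 30, 61]
Insert 32:
  append 32 at index 9 → [91, 90, 66, 65, 84, 41, 51, 30, 61, 32] (no swap needed)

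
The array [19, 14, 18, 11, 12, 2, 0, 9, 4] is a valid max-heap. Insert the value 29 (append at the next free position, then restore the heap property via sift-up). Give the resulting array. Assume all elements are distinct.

[29, 19, 18, 11, 14, 2, 0, 9, 4, 12]

append 29 at index 9 → [19, 14, 18, 11, 12, 2, 0, 9, 4, 29]
29 > parent 12 at index 4, swap → [19, 14, 18, 11, 29, 2, 0, 9, 4, 12]
29 > parent 14 at index 1, swap → [19, 29, 18, 11, 14, 2, 0, 9, 4, 12]
29 > parent 19 at index 0, swap → [29, 19, 18, 11, 14, 2, 0, 9, 4, 12]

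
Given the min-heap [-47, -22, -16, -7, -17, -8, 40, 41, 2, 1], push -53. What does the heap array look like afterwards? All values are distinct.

[-53, -47, -16, -7, -22, -8, 40, 41, 2, 1, -17]

append -53 at index 10 → [-47, -22, -16, -7, -17, -8, 40, 41, 2, 1, -53]
-53 < parent -17 at index 4, swap → [-47, -22, -16, -7, -53, -8, 40, 41, 2, 1, -17]
-53 < parent -22 at index 1, swap → [-47, -53, -16, -7, -22, -8, 40, 41, 2, 1, -17]
-53 < parent -47 at index 0, swap → [-53, -47, -16, -7, -22, -8, 40, 41, 2, 1, -17]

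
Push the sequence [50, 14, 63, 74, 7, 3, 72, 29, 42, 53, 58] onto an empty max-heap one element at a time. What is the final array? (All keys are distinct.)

[74, 63, 72, 42, 58, 3, 50, 14, 29, 7, 53]

Insert 50:
  append 50 at index 0 → [50] (no swap needed)
Insert 14:
  append 14 at index 1 → [50, 14] (no swap needed)
Insert 63:
  append 63 at index 2 → [50, 14, 63]
  63 > parent 50 at index 0, swap → [63, 14, 50]
Insert 74:
  append 74 at index 3 → [63, 14, 50, 74]
  74 > parent 14 at index 1, swap → [63, 74, 50, 14]
  74 > parent 63 at index 0, swap → [74, 63, 50, 14]
Insert 7:
  append 7 at index 4 → [74, 63, 50, 14, 7] (no swap needed)
Insert 3:
  append 3 at index 5 → [74, 63, 50, 14, 7, 3] (no swap needed)
Insert 72:
  append 72 at index 6 → [74, 63, 50, 14, 7, 3, 72]
  72 > parent 50 at index 2, swap → [74, 63, 72, 14, 7, 3, 50]
Insert 29:
  append 29 at index 7 → [74, 63, 72, 14, 7, 3, 50, 29]
  29 > parent 14 at index 3, swap → [74, 63, 72, 29, 7, 3, 50, 14]
Insert 42:
  append 42 at index 8 → [74, 63, 72, 29, 7, 3, 50, 14, 42]
  42 > parent 29 at index 3, swap → [74, 63, 72, 42, 7, 3, 50, 14, 29]
Insert 53:
  append 53 at index 9 → [74, 63, 72, 42, 7, 3, 50, 14, 29, 53]
  53 > parent 7 at index 4, swap → [74, 63, 72, 42, 53, 3, 50, 14, 29, 7]
Insert 58:
  append 58 at index 10 → [74, 63, 72, 42, 53, 3, 50, 14, 29, 7, 58]
  58 > parent 53 at index 4, swap → [74, 63, 72, 42, 58, 3, 50, 14, 29, 7, 53]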